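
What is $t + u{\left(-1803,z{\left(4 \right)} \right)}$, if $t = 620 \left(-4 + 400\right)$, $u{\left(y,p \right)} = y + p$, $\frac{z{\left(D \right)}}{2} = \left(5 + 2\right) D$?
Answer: $243773$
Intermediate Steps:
$z{\left(D \right)} = 14 D$ ($z{\left(D \right)} = 2 \left(5 + 2\right) D = 2 \cdot 7 D = 14 D$)
$u{\left(y,p \right)} = p + y$
$t = 245520$ ($t = 620 \cdot 396 = 245520$)
$t + u{\left(-1803,z{\left(4 \right)} \right)} = 245520 + \left(14 \cdot 4 - 1803\right) = 245520 + \left(56 - 1803\right) = 245520 - 1747 = 243773$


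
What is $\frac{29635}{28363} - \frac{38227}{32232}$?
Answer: $- \frac{129037081}{914196216} \approx -0.14115$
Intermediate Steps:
$\frac{29635}{28363} - \frac{38227}{32232} = - \frac{129037081}{914196216}$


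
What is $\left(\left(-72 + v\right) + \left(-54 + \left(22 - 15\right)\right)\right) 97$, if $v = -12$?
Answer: $-12707$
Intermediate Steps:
$\left(\left(-72 + v\right) + \left(-54 + \left(22 - 15\right)\right)\right) 97 = \left(\left(-72 - 12\right) + \left(-54 + \left(22 - 15\right)\right)\right) 97 = \left(-84 + \left(-54 + 7\right)\right) 97 = \left(-84 - 47\right) 97 = \left(-131\right) 97 = -12707$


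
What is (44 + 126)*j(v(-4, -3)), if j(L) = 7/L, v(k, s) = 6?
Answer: 595/3 ≈ 198.33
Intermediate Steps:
(44 + 126)*j(v(-4, -3)) = (44 + 126)*(7/6) = 170*(7*(1/6)) = 170*(7/6) = 595/3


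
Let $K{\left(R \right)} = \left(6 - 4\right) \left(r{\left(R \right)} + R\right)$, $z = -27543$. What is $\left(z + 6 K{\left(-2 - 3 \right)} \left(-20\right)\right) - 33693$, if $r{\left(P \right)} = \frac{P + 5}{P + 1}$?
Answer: $-60036$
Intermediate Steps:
$r{\left(P \right)} = \frac{5 + P}{1 + P}$
$K{\left(R \right)} = 2 R + \frac{2 \left(5 + R\right)}{1 + R}$ ($K{\left(R \right)} = \left(6 - 4\right) \left(\frac{5 + R}{1 + R} + R\right) = 2 \left(R + \frac{5 + R}{1 + R}\right) = 2 R + \frac{2 \left(5 + R\right)}{1 + R}$)
$\left(z + 6 K{\left(-2 - 3 \right)} \left(-20\right)\right) - 33693 = \left(-27543 + 6 \frac{2 \left(5 + \left(-2 - 3\right)^{2} + 2 \left(-2 - 3\right)\right)}{1 - 5} \left(-20\right)\right) - 33693 = \left(-27543 + 6 \frac{2 \left(5 + \left(-5\right)^{2} + 2 \left(-5\right)\right)}{1 - 5} \left(-20\right)\right) - 33693 = \left(-27543 + 6 \frac{2 \left(5 + 25 - 10\right)}{-4} \left(-20\right)\right) - 33693 = \left(-27543 + 6 \cdot 2 \left(- \frac{1}{4}\right) 20 \left(-20\right)\right) - 33693 = \left(-27543 + 6 \left(-10\right) \left(-20\right)\right) - 33693 = \left(-27543 - -1200\right) - 33693 = \left(-27543 + 1200\right) - 33693 = -26343 - 33693 = -60036$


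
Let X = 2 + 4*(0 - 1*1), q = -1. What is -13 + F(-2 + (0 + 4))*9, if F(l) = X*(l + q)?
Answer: -31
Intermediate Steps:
X = -2 (X = 2 + 4*(0 - 1) = 2 + 4*(-1) = 2 - 4 = -2)
F(l) = 2 - 2*l (F(l) = -2*(l - 1) = -2*(-1 + l) = 2 - 2*l)
-13 + F(-2 + (0 + 4))*9 = -13 + (2 - 2*(-2 + (0 + 4)))*9 = -13 + (2 - 2*(-2 + 4))*9 = -13 + (2 - 2*2)*9 = -13 + (2 - 4)*9 = -13 - 2*9 = -13 - 18 = -31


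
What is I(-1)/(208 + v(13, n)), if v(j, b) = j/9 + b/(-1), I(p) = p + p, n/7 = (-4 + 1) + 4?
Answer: -9/911 ≈ -0.0098792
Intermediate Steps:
n = 7 (n = 7*((-4 + 1) + 4) = 7*(-3 + 4) = 7*1 = 7)
I(p) = 2*p
v(j, b) = -b + j/9 (v(j, b) = j*(⅑) + b*(-1) = j/9 - b = -b + j/9)
I(-1)/(208 + v(13, n)) = (2*(-1))/(208 + (-1*7 + (⅑)*13)) = -2/(208 + (-7 + 13/9)) = -2/(208 - 50/9) = -2/(1822/9) = (9/1822)*(-2) = -9/911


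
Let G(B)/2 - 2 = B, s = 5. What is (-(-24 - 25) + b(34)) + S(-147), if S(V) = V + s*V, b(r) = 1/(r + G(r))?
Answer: -88297/106 ≈ -832.99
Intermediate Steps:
G(B) = 4 + 2*B
b(r) = 1/(4 + 3*r) (b(r) = 1/(r + (4 + 2*r)) = 1/(4 + 3*r))
S(V) = 6*V (S(V) = V + 5*V = 6*V)
(-(-24 - 25) + b(34)) + S(-147) = (-(-24 - 25) + 1/(4 + 3*34)) + 6*(-147) = (-1*(-49) + 1/(4 + 102)) - 882 = (49 + 1/106) - 882 = 5195/106 - 882 = -88297/106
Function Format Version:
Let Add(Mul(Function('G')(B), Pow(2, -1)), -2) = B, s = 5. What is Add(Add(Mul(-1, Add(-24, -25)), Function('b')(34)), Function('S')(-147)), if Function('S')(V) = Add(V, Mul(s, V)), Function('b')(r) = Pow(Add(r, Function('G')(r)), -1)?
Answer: Rational(-88297, 106) ≈ -832.99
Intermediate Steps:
Function('G')(B) = Add(4, Mul(2, B))
Function('b')(r) = Pow(Add(4, Mul(3, r)), -1) (Function('b')(r) = Pow(Add(r, Add(4, Mul(2, r))), -1) = Pow(Add(4, Mul(3, r)), -1))
Function('S')(V) = Mul(6, V) (Function('S')(V) = Add(V, Mul(5, V)) = Mul(6, V))
Add(Add(Mul(-1, Add(-24, -25)), Function('b')(34)), Function('S')(-147)) = Add(Add(Mul(-1, Add(-24, -25)), Pow(Add(4, Mul(3, 34)), -1)), Mul(6, -147)) = Add(Add(Mul(-1, -49), Pow(Add(4, 102), -1)), -882) = Add(Add(49, Pow(106, -1)), -882) = Add(Add(49, Rational(1, 106)), -882) = Add(Rational(5195, 106), -882) = Rational(-88297, 106)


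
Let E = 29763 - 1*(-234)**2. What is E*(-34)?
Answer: 849762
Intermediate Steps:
E = -24993 (E = 29763 - 1*54756 = 29763 - 54756 = -24993)
E*(-34) = -24993*(-34) = 849762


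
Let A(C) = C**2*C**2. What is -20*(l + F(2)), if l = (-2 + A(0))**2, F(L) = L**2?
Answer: -160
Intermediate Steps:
A(C) = C**4
l = 4 (l = (-2 + 0**4)**2 = (-2 + 0)**2 = (-2)**2 = 4)
-20*(l + F(2)) = -20*(4 + 2**2) = -20*(4 + 4) = -20*8 = -160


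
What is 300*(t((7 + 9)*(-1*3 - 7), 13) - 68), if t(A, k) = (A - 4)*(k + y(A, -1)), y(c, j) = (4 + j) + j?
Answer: -758400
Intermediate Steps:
y(c, j) = 4 + 2*j
t(A, k) = (-4 + A)*(2 + k) (t(A, k) = (A - 4)*(k + (4 + 2*(-1))) = (-4 + A)*(k + (4 - 2)) = (-4 + A)*(k + 2) = (-4 + A)*(2 + k))
300*(t((7 + 9)*(-1*3 - 7), 13) - 68) = 300*((-8 - 4*13 + 2*((7 + 9)*(-1*3 - 7)) + ((7 + 9)*(-1*3 - 7))*13) - 68) = 300*((-8 - 52 + 2*(16*(-3 - 7)) + (16*(-3 - 7))*13) - 68) = 300*((-8 - 52 + 2*(16*(-10)) + (16*(-10))*13) - 68) = 300*((-8 - 52 + 2*(-160) - 160*13) - 68) = 300*((-8 - 52 - 320 - 2080) - 68) = 300*(-2460 - 68) = 300*(-2528) = -758400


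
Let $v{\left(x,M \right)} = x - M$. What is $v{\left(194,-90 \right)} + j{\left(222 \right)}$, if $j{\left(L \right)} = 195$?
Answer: $479$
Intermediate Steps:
$v{\left(194,-90 \right)} + j{\left(222 \right)} = \left(194 - -90\right) + 195 = \left(194 + 90\right) + 195 = 284 + 195 = 479$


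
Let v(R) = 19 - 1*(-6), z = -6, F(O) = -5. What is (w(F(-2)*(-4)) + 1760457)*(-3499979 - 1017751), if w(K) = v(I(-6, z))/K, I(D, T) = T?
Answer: -15906550099545/2 ≈ -7.9533e+12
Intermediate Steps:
v(R) = 25 (v(R) = 19 + 6 = 25)
w(K) = 25/K
(w(F(-2)*(-4)) + 1760457)*(-3499979 - 1017751) = (25/((-5*(-4))) + 1760457)*(-3499979 - 1017751) = (25/20 + 1760457)*(-4517730) = (25*(1/20) + 1760457)*(-4517730) = (5/4 + 1760457)*(-4517730) = (7041833/4)*(-4517730) = -15906550099545/2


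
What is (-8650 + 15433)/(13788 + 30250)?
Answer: 6783/44038 ≈ 0.15403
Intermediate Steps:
(-8650 + 15433)/(13788 + 30250) = 6783/44038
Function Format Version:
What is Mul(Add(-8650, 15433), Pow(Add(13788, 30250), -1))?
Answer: Rational(6783, 44038) ≈ 0.15403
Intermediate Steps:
Mul(Add(-8650, 15433), Pow(Add(13788, 30250), -1)) = Mul(6783, Pow(44038, -1)) = Mul(6783, Rational(1, 44038)) = Rational(6783, 44038)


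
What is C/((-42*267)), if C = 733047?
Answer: -34907/534 ≈ -65.369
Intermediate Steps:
C/((-42*267)) = 733047/((-42*267)) = 733047/(-11214) = 733047*(-1/11214) = -34907/534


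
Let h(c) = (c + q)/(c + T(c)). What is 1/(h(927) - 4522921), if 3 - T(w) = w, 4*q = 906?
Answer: -2/9045073 ≈ -2.2111e-7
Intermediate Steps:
q = 453/2 (q = (¼)*906 = 453/2 ≈ 226.50)
T(w) = 3 - w
h(c) = 151/2 + c/3 (h(c) = (c + 453/2)/(c + (3 - c)) = (453/2 + c)/3 = (453/2 + c)*(⅓) = 151/2 + c/3)
1/(h(927) - 4522921) = 1/((151/2 + (⅓)*927) - 4522921) = 1/((151/2 + 309) - 4522921) = 1/(769/2 - 4522921) = 1/(-9045073/2) = -2/9045073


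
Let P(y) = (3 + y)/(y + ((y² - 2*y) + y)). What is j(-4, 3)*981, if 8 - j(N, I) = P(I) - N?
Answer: 3270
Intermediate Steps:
P(y) = (3 + y)/y² (P(y) = (3 + y)/(y + (y² - y)) = (3 + y)/(y²) = (3 + y)/y²)
j(N, I) = 8 + N - (3 + I)/I² (j(N, I) = 8 - ((3 + I)/I² - N) = 8 - (-N + (3 + I)/I²) = 8 + (N - (3 + I)/I²) = 8 + N - (3 + I)/I²)
j(-4, 3)*981 = (8 - 4 - 1/3 - 3/3²)*981 = (8 - 4 - 1*⅓ - 3*⅑)*981 = (8 - 4 - ⅓ - ⅓)*981 = (10/3)*981 = 3270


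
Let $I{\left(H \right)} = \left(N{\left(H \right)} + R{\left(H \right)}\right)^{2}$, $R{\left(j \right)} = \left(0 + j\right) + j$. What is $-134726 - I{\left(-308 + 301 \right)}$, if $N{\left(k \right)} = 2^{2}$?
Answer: $-134826$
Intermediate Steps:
$N{\left(k \right)} = 4$
$R{\left(j \right)} = 2 j$ ($R{\left(j \right)} = j + j = 2 j$)
$I{\left(H \right)} = \left(4 + 2 H\right)^{2}$
$-134726 - I{\left(-308 + 301 \right)} = -134726 - 4 \left(2 + \left(-308 + 301\right)\right)^{2} = -134726 - 4 \left(2 - 7\right)^{2} = -134726 - 4 \left(-5\right)^{2} = -134726 - 4 \cdot 25 = -134726 - 100 = -134826$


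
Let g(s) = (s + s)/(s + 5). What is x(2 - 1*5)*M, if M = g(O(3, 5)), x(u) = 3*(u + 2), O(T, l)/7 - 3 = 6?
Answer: -189/34 ≈ -5.5588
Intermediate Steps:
O(T, l) = 63 (O(T, l) = 21 + 7*6 = 21 + 42 = 63)
g(s) = 2*s/(5 + s) (g(s) = (2*s)/(5 + s) = 2*s/(5 + s))
x(u) = 6 + 3*u (x(u) = 3*(2 + u) = 6 + 3*u)
M = 63/34 (M = 2*63/(5 + 63) = 2*63/68 = 2*63*(1/68) = 63/34 ≈ 1.8529)
x(2 - 1*5)*M = (6 + 3*(2 - 1*5))*(63/34) = (6 + 3*(2 - 5))*(63/34) = (6 + 3*(-3))*(63/34) = (6 - 9)*(63/34) = -3*63/34 = -189/34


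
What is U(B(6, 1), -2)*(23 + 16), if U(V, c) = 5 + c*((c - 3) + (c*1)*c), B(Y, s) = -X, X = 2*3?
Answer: 273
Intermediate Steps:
X = 6
B(Y, s) = -6 (B(Y, s) = -1*6 = -6)
U(V, c) = 5 + c*(-3 + c + c**2) (U(V, c) = 5 + c*((-3 + c) + c*c) = 5 + c*((-3 + c) + c**2) = 5 + c*(-3 + c + c**2))
U(B(6, 1), -2)*(23 + 16) = (5 + (-2)**2 + (-2)**3 - 3*(-2))*(23 + 16) = (5 + 4 - 8 + 6)*39 = 7*39 = 273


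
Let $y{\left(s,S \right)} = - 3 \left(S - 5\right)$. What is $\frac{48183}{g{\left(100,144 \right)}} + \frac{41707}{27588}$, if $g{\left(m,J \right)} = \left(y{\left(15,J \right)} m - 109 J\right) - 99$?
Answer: $\frac{356223787}{528724020} \approx 0.67374$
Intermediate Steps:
$y{\left(s,S \right)} = 15 - 3 S$ ($y{\left(s,S \right)} = - 3 \left(-5 + S\right) = 15 - 3 S$)
$g{\left(m,J \right)} = -99 - 109 J + m \left(15 - 3 J\right)$ ($g{\left(m,J \right)} = \left(\left(15 - 3 J\right) m - 109 J\right) - 99 = \left(m \left(15 - 3 J\right) - 109 J\right) - 99 = \left(- 109 J + m \left(15 - 3 J\right)\right) - 99 = -99 - 109 J + m \left(15 - 3 J\right)$)
$\frac{48183}{g{\left(100,144 \right)}} + \frac{41707}{27588} = \frac{48183}{-99 - 15696 - 300 \left(-5 + 144\right)} + \frac{41707}{27588} = \frac{48183}{-99 - 15696 - 300 \cdot 139} + 41707 \cdot \frac{1}{27588} = \frac{48183}{-99 - 15696 - 41700} + \frac{41707}{27588} = \frac{48183}{-57495} + \frac{41707}{27588} = 48183 \left(- \frac{1}{57495}\right) + \frac{41707}{27588} = - \frac{16061}{19165} + \frac{41707}{27588} = \frac{356223787}{528724020}$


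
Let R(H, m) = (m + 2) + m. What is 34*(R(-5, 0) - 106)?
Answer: -3536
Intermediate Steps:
R(H, m) = 2 + 2*m (R(H, m) = (2 + m) + m = 2 + 2*m)
34*(R(-5, 0) - 106) = 34*((2 + 2*0) - 106) = 34*((2 + 0) - 106) = 34*(2 - 106) = 34*(-104) = -3536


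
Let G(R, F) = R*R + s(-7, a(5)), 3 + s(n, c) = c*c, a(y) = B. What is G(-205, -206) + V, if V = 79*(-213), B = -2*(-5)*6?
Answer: 28795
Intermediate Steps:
B = 60 (B = 10*6 = 60)
a(y) = 60
s(n, c) = -3 + c² (s(n, c) = -3 + c*c = -3 + c²)
V = -16827
G(R, F) = 3597 + R² (G(R, F) = R*R + (-3 + 60²) = R² + (-3 + 3600) = R² + 3597 = 3597 + R²)
G(-205, -206) + V = (3597 + (-205)²) - 16827 = (3597 + 42025) - 16827 = 45622 - 16827 = 28795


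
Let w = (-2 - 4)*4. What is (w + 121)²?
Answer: 9409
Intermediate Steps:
w = -24 (w = -6*4 = -24)
(w + 121)² = (-24 + 121)² = 97² = 9409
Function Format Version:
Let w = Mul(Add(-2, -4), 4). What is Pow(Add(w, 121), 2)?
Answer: 9409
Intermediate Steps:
w = -24 (w = Mul(-6, 4) = -24)
Pow(Add(w, 121), 2) = Pow(Add(-24, 121), 2) = Pow(97, 2) = 9409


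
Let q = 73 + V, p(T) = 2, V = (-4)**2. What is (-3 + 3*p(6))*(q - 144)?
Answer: -165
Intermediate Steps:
V = 16
q = 89 (q = 73 + 16 = 89)
(-3 + 3*p(6))*(q - 144) = (-3 + 3*2)*(89 - 144) = (-3 + 6)*(-55) = 3*(-55) = -165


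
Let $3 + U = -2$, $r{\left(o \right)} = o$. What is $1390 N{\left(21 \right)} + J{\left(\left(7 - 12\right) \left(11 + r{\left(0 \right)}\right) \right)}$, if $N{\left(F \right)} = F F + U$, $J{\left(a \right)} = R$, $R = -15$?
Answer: $606025$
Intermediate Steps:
$J{\left(a \right)} = -15$
$U = -5$ ($U = -3 - 2 = -5$)
$N{\left(F \right)} = -5 + F^{2}$ ($N{\left(F \right)} = F F - 5 = F^{2} - 5 = -5 + F^{2}$)
$1390 N{\left(21 \right)} + J{\left(\left(7 - 12\right) \left(11 + r{\left(0 \right)}\right) \right)} = 1390 \left(-5 + 21^{2}\right) - 15 = 1390 \left(-5 + 441\right) - 15 = 1390 \cdot 436 - 15 = 606040 - 15 = 606025$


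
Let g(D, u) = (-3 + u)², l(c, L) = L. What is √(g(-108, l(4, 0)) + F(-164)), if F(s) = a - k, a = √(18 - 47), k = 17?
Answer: √(-8 + I*√29) ≈ 0.90655 + 2.9702*I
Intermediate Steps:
a = I*√29 (a = √(-29) = I*√29 ≈ 5.3852*I)
F(s) = -17 + I*√29 (F(s) = I*√29 - 1*17 = I*√29 - 17 = -17 + I*√29)
√(g(-108, l(4, 0)) + F(-164)) = √((-3 + 0)² + (-17 + I*√29)) = √((-3)² + (-17 + I*√29)) = √(9 + (-17 + I*√29)) = √(-8 + I*√29)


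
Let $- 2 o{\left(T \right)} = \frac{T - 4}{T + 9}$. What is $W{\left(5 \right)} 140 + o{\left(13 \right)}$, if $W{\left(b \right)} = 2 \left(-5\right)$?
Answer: $- \frac{61609}{44} \approx -1400.2$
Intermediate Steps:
$o{\left(T \right)} = - \frac{-4 + T}{2 \left(9 + T\right)}$ ($o{\left(T \right)} = - \frac{\left(T - 4\right) \frac{1}{T + 9}}{2} = - \frac{\left(-4 + T\right) \frac{1}{9 + T}}{2} = - \frac{\frac{1}{9 + T} \left(-4 + T\right)}{2} = - \frac{-4 + T}{2 \left(9 + T\right)}$)
$W{\left(b \right)} = -10$
$W{\left(5 \right)} 140 + o{\left(13 \right)} = \left(-10\right) 140 + \frac{4 - 13}{2 \left(9 + 13\right)} = -1400 + \frac{4 - 13}{2 \cdot 22} = -1400 + \frac{1}{2} \cdot \frac{1}{22} \left(-9\right) = -1400 - \frac{9}{44} = - \frac{61609}{44}$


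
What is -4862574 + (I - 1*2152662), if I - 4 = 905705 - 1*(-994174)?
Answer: -5115353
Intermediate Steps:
I = 1899883 (I = 4 + (905705 - 1*(-994174)) = 4 + (905705 + 994174) = 4 + 1899879 = 1899883)
-4862574 + (I - 1*2152662) = -4862574 + (1899883 - 1*2152662) = -4862574 + (1899883 - 2152662) = -4862574 - 252779 = -5115353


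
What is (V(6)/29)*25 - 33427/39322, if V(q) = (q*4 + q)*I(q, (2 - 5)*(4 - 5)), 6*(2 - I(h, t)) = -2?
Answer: 67844117/1140338 ≈ 59.495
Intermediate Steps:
I(h, t) = 7/3 (I(h, t) = 2 - ⅙*(-2) = 2 + ⅓ = 7/3)
V(q) = 35*q/3 (V(q) = (q*4 + q)*(7/3) = (4*q + q)*(7/3) = (5*q)*(7/3) = 35*q/3)
(V(6)/29)*25 - 33427/39322 = (((35/3)*6)/29)*25 - 33427/39322 = ((1/29)*70)*25 - 33427/39322 = (70/29)*25 - 1*33427/39322 = 1750/29 - 33427/39322 = 67844117/1140338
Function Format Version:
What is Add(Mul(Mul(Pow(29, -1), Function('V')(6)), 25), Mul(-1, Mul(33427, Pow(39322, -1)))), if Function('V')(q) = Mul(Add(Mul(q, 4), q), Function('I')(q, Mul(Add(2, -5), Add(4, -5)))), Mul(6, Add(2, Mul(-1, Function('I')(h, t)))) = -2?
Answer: Rational(67844117, 1140338) ≈ 59.495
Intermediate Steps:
Function('I')(h, t) = Rational(7, 3) (Function('I')(h, t) = Add(2, Mul(Rational(-1, 6), -2)) = Add(2, Rational(1, 3)) = Rational(7, 3))
Function('V')(q) = Mul(Rational(35, 3), q) (Function('V')(q) = Mul(Add(Mul(q, 4), q), Rational(7, 3)) = Mul(Add(Mul(4, q), q), Rational(7, 3)) = Mul(Mul(5, q), Rational(7, 3)) = Mul(Rational(35, 3), q))
Add(Mul(Mul(Pow(29, -1), Function('V')(6)), 25), Mul(-1, Mul(33427, Pow(39322, -1)))) = Add(Mul(Mul(Pow(29, -1), Mul(Rational(35, 3), 6)), 25), Mul(-1, Mul(33427, Pow(39322, -1)))) = Add(Mul(Mul(Rational(1, 29), 70), 25), Mul(-1, Mul(33427, Rational(1, 39322)))) = Add(Mul(Rational(70, 29), 25), Mul(-1, Rational(33427, 39322))) = Add(Rational(1750, 29), Rational(-33427, 39322)) = Rational(67844117, 1140338)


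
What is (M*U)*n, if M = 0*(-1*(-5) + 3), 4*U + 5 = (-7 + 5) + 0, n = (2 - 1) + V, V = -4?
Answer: 0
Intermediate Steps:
n = -3 (n = (2 - 1) - 4 = 1 - 4 = -3)
U = -7/4 (U = -5/4 + ((-7 + 5) + 0)/4 = -5/4 + (-2 + 0)/4 = -5/4 + (¼)*(-2) = -5/4 - ½ = -7/4 ≈ -1.7500)
M = 0 (M = 0*(5 + 3) = 0*8 = 0)
(M*U)*n = (0*(-7/4))*(-3) = 0*(-3) = 0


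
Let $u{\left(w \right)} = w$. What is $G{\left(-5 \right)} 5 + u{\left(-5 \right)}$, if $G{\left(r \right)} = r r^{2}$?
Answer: $-630$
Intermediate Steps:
$G{\left(r \right)} = r^{3}$
$G{\left(-5 \right)} 5 + u{\left(-5 \right)} = \left(-5\right)^{3} \cdot 5 - 5 = \left(-125\right) 5 - 5 = -625 - 5 = -630$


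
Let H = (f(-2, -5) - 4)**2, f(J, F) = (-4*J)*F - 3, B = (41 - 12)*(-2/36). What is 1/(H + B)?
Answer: 18/39733 ≈ 0.00045302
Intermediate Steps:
B = -29/18 (B = 29*(-2*1/36) = 29*(-1/18) = -29/18 ≈ -1.6111)
f(J, F) = -3 - 4*F*J (f(J, F) = -4*F*J - 3 = -3 - 4*F*J)
H = 2209 (H = ((-3 - 4*(-5)*(-2)) - 4)**2 = ((-3 - 40) - 4)**2 = (-43 - 4)**2 = (-47)**2 = 2209)
1/(H + B) = 1/(2209 - 29/18) = 1/(39733/18) = 18/39733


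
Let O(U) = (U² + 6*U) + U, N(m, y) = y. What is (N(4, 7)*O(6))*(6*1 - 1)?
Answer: 2730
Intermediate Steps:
O(U) = U² + 7*U
(N(4, 7)*O(6))*(6*1 - 1) = (7*(6*(7 + 6)))*(6*1 - 1) = (7*(6*13))*(6 - 1) = (7*78)*5 = 546*5 = 2730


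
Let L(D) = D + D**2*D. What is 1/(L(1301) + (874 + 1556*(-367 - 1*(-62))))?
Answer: 1/2201601496 ≈ 4.5421e-10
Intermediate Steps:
L(D) = D + D**3
1/(L(1301) + (874 + 1556*(-367 - 1*(-62)))) = 1/((1301 + 1301**3) + (874 + 1556*(-367 - 1*(-62)))) = 1/((1301 + 2202073901) + (874 + 1556*(-367 + 62))) = 1/(2202075202 + (874 + 1556*(-305))) = 1/(2202075202 + (874 - 474580)) = 1/(2202075202 - 473706) = 1/2201601496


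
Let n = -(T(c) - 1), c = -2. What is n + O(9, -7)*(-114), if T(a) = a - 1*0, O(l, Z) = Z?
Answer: 801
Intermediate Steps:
T(a) = a (T(a) = a + 0 = a)
n = 3 (n = -(-2 - 1) = -1*(-3) = 3)
n + O(9, -7)*(-114) = 3 - 7*(-114) = 3 + 798 = 801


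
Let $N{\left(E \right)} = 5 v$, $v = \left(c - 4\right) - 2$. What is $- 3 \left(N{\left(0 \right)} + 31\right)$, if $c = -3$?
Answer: $42$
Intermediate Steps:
$v = -9$ ($v = \left(-3 - 4\right) - 2 = -7 - 2 = -9$)
$N{\left(E \right)} = -45$ ($N{\left(E \right)} = 5 \left(-9\right) = -45$)
$- 3 \left(N{\left(0 \right)} + 31\right) = - 3 \left(-45 + 31\right) = \left(-3\right) \left(-14\right) = 42$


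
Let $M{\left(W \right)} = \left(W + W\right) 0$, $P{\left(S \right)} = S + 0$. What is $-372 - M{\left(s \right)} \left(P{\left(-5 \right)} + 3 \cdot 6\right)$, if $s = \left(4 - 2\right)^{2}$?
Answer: $-372$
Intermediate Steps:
$s = 4$ ($s = 2^{2} = 4$)
$P{\left(S \right)} = S$
$M{\left(W \right)} = 0$ ($M{\left(W \right)} = 2 W 0 = 0$)
$-372 - M{\left(s \right)} \left(P{\left(-5 \right)} + 3 \cdot 6\right) = -372 - 0 \left(-5 + 3 \cdot 6\right) = -372 - 0 \left(-5 + 18\right) = -372 - 0 \cdot 13 = -372 - 0 = -372 + 0 = -372$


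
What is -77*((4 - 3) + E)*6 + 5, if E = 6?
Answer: -3229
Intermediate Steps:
-77*((4 - 3) + E)*6 + 5 = -77*((4 - 3) + 6)*6 + 5 = -77*(1 + 6)*6 + 5 = -539*6 + 5 = -77*42 + 5 = -3234 + 5 = -3229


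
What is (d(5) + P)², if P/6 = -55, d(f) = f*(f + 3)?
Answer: 84100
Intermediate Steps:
d(f) = f*(3 + f)
P = -330 (P = 6*(-55) = -330)
(d(5) + P)² = (5*(3 + 5) - 330)² = (5*8 - 330)² = (40 - 330)² = (-290)² = 84100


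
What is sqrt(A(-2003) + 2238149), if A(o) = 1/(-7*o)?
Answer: sqrt(439994222649730)/14021 ≈ 1496.0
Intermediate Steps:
A(o) = -1/(7*o)
sqrt(A(-2003) + 2238149) = sqrt(-1/7/(-2003) + 2238149) = sqrt(-1/7*(-1/2003) + 2238149) = sqrt(1/14021 + 2238149) = sqrt(31381087130/14021) = sqrt(439994222649730)/14021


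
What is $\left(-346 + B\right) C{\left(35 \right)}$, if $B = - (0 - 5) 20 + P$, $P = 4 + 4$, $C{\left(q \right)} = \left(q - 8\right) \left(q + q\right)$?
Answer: $-449820$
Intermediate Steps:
$C{\left(q \right)} = 2 q \left(-8 + q\right)$ ($C{\left(q \right)} = \left(-8 + q\right) 2 q = 2 q \left(-8 + q\right)$)
$P = 8$
$B = 108$ ($B = - (0 - 5) 20 + 8 = \left(-1\right) \left(-5\right) 20 + 8 = 5 \cdot 20 + 8 = 100 + 8 = 108$)
$\left(-346 + B\right) C{\left(35 \right)} = \left(-346 + 108\right) 2 \cdot 35 \left(-8 + 35\right) = - 238 \cdot 2 \cdot 35 \cdot 27 = \left(-238\right) 1890 = -449820$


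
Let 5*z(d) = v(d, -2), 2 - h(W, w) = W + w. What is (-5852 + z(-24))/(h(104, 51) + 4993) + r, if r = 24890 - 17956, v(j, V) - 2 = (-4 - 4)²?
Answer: 7626073/1100 ≈ 6932.8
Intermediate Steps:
h(W, w) = 2 - W - w (h(W, w) = 2 - (W + w) = 2 + (-W - w) = 2 - W - w)
v(j, V) = 66 (v(j, V) = 2 + (-4 - 4)² = 2 + (-8)² = 2 + 64 = 66)
z(d) = 66/5 (z(d) = (⅕)*66 = 66/5)
r = 6934
(-5852 + z(-24))/(h(104, 51) + 4993) + r = (-5852 + 66/5)/((2 - 1*104 - 1*51) + 4993) + 6934 = -29194/(5*((2 - 104 - 51) + 4993)) + 6934 = -29194/(5*(-153 + 4993)) + 6934 = -29194/5/4840 + 6934 = -29194/5*1/4840 + 6934 = -1327/1100 + 6934 = 7626073/1100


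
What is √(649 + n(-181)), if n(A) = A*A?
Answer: √33410 ≈ 182.78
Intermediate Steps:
n(A) = A²
√(649 + n(-181)) = √(649 + (-181)²) = √(649 + 32761) = √33410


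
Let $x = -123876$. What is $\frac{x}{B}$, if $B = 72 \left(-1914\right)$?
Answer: $\frac{1147}{1276} \approx 0.8989$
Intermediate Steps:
$B = -137808$
$\frac{x}{B} = - \frac{123876}{-137808} = \left(-123876\right) \left(- \frac{1}{137808}\right) = \frac{1147}{1276}$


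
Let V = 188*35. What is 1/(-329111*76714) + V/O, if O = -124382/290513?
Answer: -24131176458611325771/1570162375207514 ≈ -15369.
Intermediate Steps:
V = 6580
O = -124382/290513 (O = -124382*1/290513 = -124382/290513 ≈ -0.42815)
1/(-329111*76714) + V/O = 1/(-329111*76714) + 6580/(-124382/290513) = -1/329111*1/76714 + 6580*(-290513/124382) = -1/25247421254 - 955787770/62191 = -24131176458611325771/1570162375207514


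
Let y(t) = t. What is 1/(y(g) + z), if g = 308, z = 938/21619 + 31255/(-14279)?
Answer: 308697701/94416583765 ≈ 0.0032695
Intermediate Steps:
z = -662308143/308697701 (z = 938*(1/21619) + 31255*(-1/14279) = 938/21619 - 31255/14279 = -662308143/308697701 ≈ -2.1455)
1/(y(g) + z) = 1/(308 - 662308143/308697701) = 1/(94416583765/308697701) = 308697701/94416583765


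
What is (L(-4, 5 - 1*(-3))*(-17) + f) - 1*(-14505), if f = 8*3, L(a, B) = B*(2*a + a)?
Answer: 16161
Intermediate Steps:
L(a, B) = 3*B*a (L(a, B) = B*(3*a) = 3*B*a)
f = 24
(L(-4, 5 - 1*(-3))*(-17) + f) - 1*(-14505) = ((3*(5 - 1*(-3))*(-4))*(-17) + 24) - 1*(-14505) = ((3*(5 + 3)*(-4))*(-17) + 24) + 14505 = ((3*8*(-4))*(-17) + 24) + 14505 = (-96*(-17) + 24) + 14505 = (1632 + 24) + 14505 = 1656 + 14505 = 16161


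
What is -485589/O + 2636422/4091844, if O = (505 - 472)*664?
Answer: -160765429771/7471707144 ≈ -21.517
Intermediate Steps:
O = 21912 (O = 33*664 = 21912)
-485589/O + 2636422/4091844 = -485589/21912 + 2636422/4091844 = -485589*1/21912 + 2636422*(1/4091844) = -161863/7304 + 1318211/2045922 = -160765429771/7471707144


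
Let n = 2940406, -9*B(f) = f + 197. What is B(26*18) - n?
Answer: -26464319/9 ≈ -2.9405e+6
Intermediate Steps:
B(f) = -197/9 - f/9 (B(f) = -(f + 197)/9 = -(197 + f)/9 = -197/9 - f/9)
B(26*18) - n = (-197/9 - 26*18/9) - 1*2940406 = (-197/9 - 1/9*468) - 2940406 = (-197/9 - 52) - 2940406 = -665/9 - 2940406 = -26464319/9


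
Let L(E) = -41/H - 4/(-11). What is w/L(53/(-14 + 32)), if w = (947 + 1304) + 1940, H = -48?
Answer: 2212848/643 ≈ 3441.4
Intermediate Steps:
L(E) = 643/528 (L(E) = -41/(-48) - 4/(-11) = -41*(-1/48) - 4*(-1/11) = 41/48 + 4/11 = 643/528)
w = 4191 (w = 2251 + 1940 = 4191)
w/L(53/(-14 + 32)) = 4191/(643/528) = 4191*(528/643) = 2212848/643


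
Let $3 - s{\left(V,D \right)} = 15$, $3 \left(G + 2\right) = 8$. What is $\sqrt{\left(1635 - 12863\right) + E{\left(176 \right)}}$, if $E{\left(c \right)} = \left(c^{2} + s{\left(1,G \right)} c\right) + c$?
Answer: $2 \sqrt{4453} \approx 133.46$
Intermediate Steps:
$G = \frac{2}{3}$ ($G = -2 + \frac{1}{3} \cdot 8 = -2 + \frac{8}{3} = \frac{2}{3} \approx 0.66667$)
$s{\left(V,D \right)} = -12$ ($s{\left(V,D \right)} = 3 - 15 = -12$)
$E{\left(c \right)} = c^{2} - 11 c$ ($E{\left(c \right)} = \left(c^{2} - 12 c\right) + c = c^{2} - 11 c$)
$\sqrt{\left(1635 - 12863\right) + E{\left(176 \right)}} = \sqrt{\left(1635 - 12863\right) + 176 \left(-11 + 176\right)} = \sqrt{-11228 + 176 \cdot 165} = \sqrt{-11228 + 29040} = \sqrt{17812} = 2 \sqrt{4453}$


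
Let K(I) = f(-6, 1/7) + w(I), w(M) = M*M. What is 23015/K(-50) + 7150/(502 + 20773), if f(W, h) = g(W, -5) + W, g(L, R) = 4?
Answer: 20300193/2125798 ≈ 9.5494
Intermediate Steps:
w(M) = M²
f(W, h) = 4 + W
K(I) = -2 + I² (K(I) = (4 - 6) + I² = -2 + I²)
23015/K(-50) + 7150/(502 + 20773) = 23015/(-2 + (-50)²) + 7150/(502 + 20773) = 23015/(-2 + 2500) + 7150/21275 = 23015/2498 + 7150*(1/21275) = 23015*(1/2498) + 286/851 = 23015/2498 + 286/851 = 20300193/2125798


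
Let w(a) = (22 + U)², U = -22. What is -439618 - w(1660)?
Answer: -439618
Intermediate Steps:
w(a) = 0 (w(a) = (22 - 22)² = 0² = 0)
-439618 - w(1660) = -439618 - 1*0 = -439618 + 0 = -439618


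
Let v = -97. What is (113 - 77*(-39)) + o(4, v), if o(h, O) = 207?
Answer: 3323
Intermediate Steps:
(113 - 77*(-39)) + o(4, v) = (113 - 77*(-39)) + 207 = (113 + 3003) + 207 = 3116 + 207 = 3323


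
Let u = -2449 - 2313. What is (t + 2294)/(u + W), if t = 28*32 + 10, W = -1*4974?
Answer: -400/1217 ≈ -0.32868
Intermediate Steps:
W = -4974
u = -4762
t = 906 (t = 896 + 10 = 906)
(t + 2294)/(u + W) = (906 + 2294)/(-4762 - 4974) = 3200/(-9736) = 3200*(-1/9736) = -400/1217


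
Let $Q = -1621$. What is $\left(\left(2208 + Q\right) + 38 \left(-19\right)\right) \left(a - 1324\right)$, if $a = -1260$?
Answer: $348840$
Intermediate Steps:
$\left(\left(2208 + Q\right) + 38 \left(-19\right)\right) \left(a - 1324\right) = \left(\left(2208 - 1621\right) + 38 \left(-19\right)\right) \left(-1260 - 1324\right) = \left(587 - 722\right) \left(-2584\right) = \left(-135\right) \left(-2584\right) = 348840$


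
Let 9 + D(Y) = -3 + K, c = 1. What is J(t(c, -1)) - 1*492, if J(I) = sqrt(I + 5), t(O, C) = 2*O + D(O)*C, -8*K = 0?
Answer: -492 + sqrt(19) ≈ -487.64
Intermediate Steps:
K = 0 (K = -1/8*0 = 0)
D(Y) = -12 (D(Y) = -9 + (-3 + 0) = -9 - 3 = -12)
t(O, C) = -12*C + 2*O (t(O, C) = 2*O - 12*C = -12*C + 2*O)
J(I) = sqrt(5 + I)
J(t(c, -1)) - 1*492 = sqrt(5 + (-12*(-1) + 2*1)) - 1*492 = sqrt(5 + (12 + 2)) - 492 = sqrt(5 + 14) - 492 = sqrt(19) - 492 = -492 + sqrt(19)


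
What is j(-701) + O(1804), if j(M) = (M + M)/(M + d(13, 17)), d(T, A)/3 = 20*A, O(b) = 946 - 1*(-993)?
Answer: 617139/319 ≈ 1934.6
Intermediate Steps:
O(b) = 1939 (O(b) = 946 + 993 = 1939)
d(T, A) = 60*A (d(T, A) = 3*(20*A) = 60*A)
j(M) = 2*M/(1020 + M) (j(M) = (M + M)/(M + 60*17) = (2*M)/(M + 1020) = (2*M)/(1020 + M) = 2*M/(1020 + M))
j(-701) + O(1804) = 2*(-701)/(1020 - 701) + 1939 = 2*(-701)/319 + 1939 = 2*(-701)*(1/319) + 1939 = -1402/319 + 1939 = 617139/319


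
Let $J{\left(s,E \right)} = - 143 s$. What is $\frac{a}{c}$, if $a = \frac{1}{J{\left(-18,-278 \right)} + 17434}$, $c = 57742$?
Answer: $\frac{1}{1155301936} \approx 8.6557 \cdot 10^{-10}$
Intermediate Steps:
$a = \frac{1}{20008}$ ($a = \frac{1}{\left(-143\right) \left(-18\right) + 17434} = \frac{1}{2574 + 17434} = \frac{1}{20008} \approx 4.998 \cdot 10^{-5}$)
$\frac{a}{c} = \frac{1}{20008 \cdot 57742} = \frac{1}{20008} \cdot \frac{1}{57742} = \frac{1}{1155301936}$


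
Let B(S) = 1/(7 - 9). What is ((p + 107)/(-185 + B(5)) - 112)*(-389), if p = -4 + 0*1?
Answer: 16243862/371 ≈ 43784.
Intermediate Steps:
B(S) = -1/2 (B(S) = 1/(-2) = -1/2)
p = -4 (p = -4 + 0 = -4)
((p + 107)/(-185 + B(5)) - 112)*(-389) = ((-4 + 107)/(-185 - 1/2) - 112)*(-389) = (103/(-371/2) - 112)*(-389) = (103*(-2/371) - 112)*(-389) = (-206/371 - 112)*(-389) = -41758/371*(-389) = 16243862/371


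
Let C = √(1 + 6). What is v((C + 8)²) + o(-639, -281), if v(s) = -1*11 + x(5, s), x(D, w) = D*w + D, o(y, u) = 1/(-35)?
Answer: 12214/35 + 80*√7 ≈ 560.63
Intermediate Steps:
o(y, u) = -1/35
x(D, w) = D + D*w
C = √7 ≈ 2.6458
v(s) = -6 + 5*s (v(s) = -1*11 + 5*(1 + s) = -11 + (5 + 5*s) = -6 + 5*s)
v((C + 8)²) + o(-639, -281) = (-6 + 5*(√7 + 8)²) - 1/35 = (-6 + 5*(8 + √7)²) - 1/35 = -211/35 + 5*(8 + √7)²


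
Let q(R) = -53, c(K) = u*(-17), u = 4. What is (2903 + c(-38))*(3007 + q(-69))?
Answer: 8374590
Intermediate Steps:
c(K) = -68 (c(K) = 4*(-17) = -68)
(2903 + c(-38))*(3007 + q(-69)) = (2903 - 68)*(3007 - 53) = 2835*2954 = 8374590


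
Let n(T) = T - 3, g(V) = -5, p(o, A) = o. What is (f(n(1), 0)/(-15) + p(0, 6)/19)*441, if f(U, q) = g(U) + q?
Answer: 147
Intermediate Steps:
n(T) = -3 + T
f(U, q) = -5 + q
(f(n(1), 0)/(-15) + p(0, 6)/19)*441 = ((-5 + 0)/(-15) + 0/19)*441 = (-5*(-1/15) + 0*(1/19))*441 = (⅓ + 0)*441 = (⅓)*441 = 147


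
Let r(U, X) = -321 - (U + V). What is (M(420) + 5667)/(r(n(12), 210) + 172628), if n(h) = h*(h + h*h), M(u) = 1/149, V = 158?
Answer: 844384/25371273 ≈ 0.033281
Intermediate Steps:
M(u) = 1/149
n(h) = h*(h + h**2)
r(U, X) = -479 - U (r(U, X) = -321 - (U + 158) = -321 - (158 + U) = -321 + (-158 - U) = -479 - U)
(M(420) + 5667)/(r(n(12), 210) + 172628) = (1/149 + 5667)/((-479 - 12**2*(1 + 12)) + 172628) = 844384/(149*((-479 - 144*13) + 172628)) = 844384/(149*((-479 - 1*1872) + 172628)) = 844384/(149*((-479 - 1872) + 172628)) = 844384/(149*(-2351 + 172628)) = (844384/149)/170277 = (844384/149)*(1/170277) = 844384/25371273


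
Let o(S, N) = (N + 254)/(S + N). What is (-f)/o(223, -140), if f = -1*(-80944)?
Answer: -3359176/57 ≈ -58933.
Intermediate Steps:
o(S, N) = (254 + N)/(N + S)
f = 80944
(-f)/o(223, -140) = (-1*80944)/(((254 - 140)/(-140 + 223))) = -80944/(114/83) = -80944/((1/83)*114) = -80944/114/83 = -80944*83/114 = -3359176/57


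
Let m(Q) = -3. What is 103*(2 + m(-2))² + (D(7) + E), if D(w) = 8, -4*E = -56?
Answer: 125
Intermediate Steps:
E = 14 (E = -¼*(-56) = 14)
103*(2 + m(-2))² + (D(7) + E) = 103*(2 - 3)² + (8 + 14) = 103*(-1)² + 22 = 103*1 + 22 = 103 + 22 = 125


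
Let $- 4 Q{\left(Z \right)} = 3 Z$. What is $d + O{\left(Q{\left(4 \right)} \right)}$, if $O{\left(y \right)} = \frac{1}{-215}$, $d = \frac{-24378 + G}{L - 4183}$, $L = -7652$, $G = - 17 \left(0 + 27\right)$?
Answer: $\frac{355208}{169635} \approx 2.094$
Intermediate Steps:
$G = -459$ ($G = \left(-17\right) 27 = -459$)
$Q{\left(Z \right)} = - \frac{3 Z}{4}$
$d = \frac{8279}{3945}$ ($d = \frac{-24378 - 459}{-7652 - 4183} = - \frac{24837}{-11835} = \left(-24837\right) \left(- \frac{1}{11835}\right) = \frac{8279}{3945} \approx 2.0986$)
$O{\left(y \right)} = - \frac{1}{215}$
$d + O{\left(Q{\left(4 \right)} \right)} = \frac{8279}{3945} - \frac{1}{215} = \frac{355208}{169635}$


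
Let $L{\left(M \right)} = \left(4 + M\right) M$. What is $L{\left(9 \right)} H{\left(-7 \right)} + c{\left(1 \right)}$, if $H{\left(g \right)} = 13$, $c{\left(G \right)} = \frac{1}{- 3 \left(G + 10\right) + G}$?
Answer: $\frac{48671}{32} \approx 1521.0$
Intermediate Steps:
$L{\left(M \right)} = M \left(4 + M\right)$
$c{\left(G \right)} = \frac{1}{-30 - 2 G}$ ($c{\left(G \right)} = \frac{1}{- 3 \left(10 + G\right) + G} = \frac{1}{\left(-30 - 3 G\right) + G} = \frac{1}{-30 - 2 G}$)
$L{\left(9 \right)} H{\left(-7 \right)} + c{\left(1 \right)} = 9 \left(4 + 9\right) 13 - \frac{1}{30 + 2 \cdot 1} = 9 \cdot 13 \cdot 13 - \frac{1}{30 + 2} = 117 \cdot 13 - \frac{1}{32} = 1521 - \frac{1}{32} = \frac{48671}{32}$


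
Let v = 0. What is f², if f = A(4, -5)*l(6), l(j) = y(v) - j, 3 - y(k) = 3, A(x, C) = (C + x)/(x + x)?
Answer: 9/16 ≈ 0.56250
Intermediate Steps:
A(x, C) = (C + x)/(2*x) (A(x, C) = (C + x)/((2*x)) = (C + x)*(1/(2*x)) = (C + x)/(2*x))
y(k) = 0 (y(k) = 3 - 1*3 = 3 - 3 = 0)
l(j) = -j (l(j) = 0 - j = -j)
f = ¾ (f = ((½)*(-5 + 4)/4)*(-1*6) = ((½)*(¼)*(-1))*(-6) = -⅛*(-6) = ¾ ≈ 0.75000)
f² = (¾)² = 9/16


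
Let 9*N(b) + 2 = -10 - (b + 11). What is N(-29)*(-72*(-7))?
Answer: 336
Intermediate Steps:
N(b) = -23/9 - b/9 (N(b) = -2/9 + (-10 - (b + 11))/9 = -2/9 + (-10 - (11 + b))/9 = -2/9 + (-10 + (-11 - b))/9 = -2/9 + (-21 - b)/9 = -2/9 + (-7/3 - b/9) = -23/9 - b/9)
N(-29)*(-72*(-7)) = (-23/9 - ⅑*(-29))*(-72*(-7)) = (-23/9 + 29/9)*504 = (⅔)*504 = 336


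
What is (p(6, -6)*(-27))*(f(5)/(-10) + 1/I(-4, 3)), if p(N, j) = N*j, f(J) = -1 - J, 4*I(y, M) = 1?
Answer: 22356/5 ≈ 4471.2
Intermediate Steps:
I(y, M) = ¼ (I(y, M) = (¼)*1 = ¼)
(p(6, -6)*(-27))*(f(5)/(-10) + 1/I(-4, 3)) = ((6*(-6))*(-27))*((-1 - 1*5)/(-10) + 1/(¼)) = (-36*(-27))*((-1 - 5)*(-⅒) + 1*4) = 972*(-6*(-⅒) + 4) = 972*(⅗ + 4) = 972*(23/5) = 22356/5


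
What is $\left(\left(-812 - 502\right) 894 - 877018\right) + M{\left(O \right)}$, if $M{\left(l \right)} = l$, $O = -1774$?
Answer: $-2053508$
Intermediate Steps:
$\left(\left(-812 - 502\right) 894 - 877018\right) + M{\left(O \right)} = \left(\left(-812 - 502\right) 894 - 877018\right) - 1774 = \left(\left(-1314\right) 894 - 877018\right) - 1774 = \left(-1174716 - 877018\right) - 1774 = -2051734 - 1774 = -2053508$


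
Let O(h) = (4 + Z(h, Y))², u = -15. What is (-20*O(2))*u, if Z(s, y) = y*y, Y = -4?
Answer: 120000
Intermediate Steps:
Z(s, y) = y²
O(h) = 400 (O(h) = (4 + (-4)²)² = (4 + 16)² = 20² = 400)
(-20*O(2))*u = -20*400*(-15) = -8000*(-15) = 120000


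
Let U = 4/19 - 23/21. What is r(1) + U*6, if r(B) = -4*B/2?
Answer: -972/133 ≈ -7.3083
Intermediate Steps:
U = -353/399 (U = 4*(1/19) - 23*1/21 = 4/19 - 23/21 = -353/399 ≈ -0.88471)
r(B) = -2*B
r(1) + U*6 = -2*1 - 353/399*6 = -2 - 706/133 = -972/133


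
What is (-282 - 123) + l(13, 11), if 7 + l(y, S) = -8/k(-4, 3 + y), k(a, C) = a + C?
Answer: -1238/3 ≈ -412.67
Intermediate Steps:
k(a, C) = C + a
l(y, S) = -7 - 8/(-1 + y) (l(y, S) = -7 - 8/((3 + y) - 4) = -7 - 8/(-1 + y))
(-282 - 123) + l(13, 11) = (-282 - 123) + (-1 - 7*13)/(-1 + 13) = -405 + (-1 - 91)/12 = -405 + (1/12)*(-92) = -405 - 23/3 = -1238/3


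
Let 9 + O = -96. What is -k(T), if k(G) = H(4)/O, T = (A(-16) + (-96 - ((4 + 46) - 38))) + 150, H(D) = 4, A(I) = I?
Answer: 4/105 ≈ 0.038095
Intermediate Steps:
O = -105 (O = -9 - 96 = -105)
T = 26 (T = (-16 + (-96 - ((4 + 46) - 38))) + 150 = (-16 + (-96 - (50 - 38))) + 150 = (-16 + (-96 - 1*12)) + 150 = (-16 + (-96 - 12)) + 150 = (-16 - 108) + 150 = -124 + 150 = 26)
k(G) = -4/105 (k(G) = 4/(-105) = 4*(-1/105) = -4/105)
-k(T) = -1*(-4/105) = 4/105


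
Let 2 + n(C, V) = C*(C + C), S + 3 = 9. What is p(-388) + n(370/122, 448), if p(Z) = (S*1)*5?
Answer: 172638/3721 ≈ 46.396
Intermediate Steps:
S = 6 (S = -3 + 9 = 6)
p(Z) = 30 (p(Z) = (6*1)*5 = 6*5 = 30)
n(C, V) = -2 + 2*C² (n(C, V) = -2 + C*(C + C) = -2 + C*(2*C) = -2 + 2*C²)
p(-388) + n(370/122, 448) = 30 + (-2 + 2*(370/122)²) = 30 + (-2 + 2*(370*(1/122))²) = 30 + (-2 + 2*(185/61)²) = 30 + (-2 + 2*(34225/3721)) = 30 + (-2 + 68450/3721) = 30 + 61008/3721 = 172638/3721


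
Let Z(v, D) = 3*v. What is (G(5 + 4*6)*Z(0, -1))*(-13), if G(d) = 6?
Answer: 0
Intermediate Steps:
(G(5 + 4*6)*Z(0, -1))*(-13) = (6*(3*0))*(-13) = (6*0)*(-13) = 0*(-13) = 0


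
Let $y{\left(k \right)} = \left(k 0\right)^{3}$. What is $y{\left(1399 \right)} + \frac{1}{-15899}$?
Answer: $- \frac{1}{15899} \approx -6.2897 \cdot 10^{-5}$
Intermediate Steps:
$y{\left(k \right)} = 0$ ($y{\left(k \right)} = 0^{3} = 0$)
$y{\left(1399 \right)} + \frac{1}{-15899} = 0 + \frac{1}{-15899} = 0 - \frac{1}{15899} = - \frac{1}{15899}$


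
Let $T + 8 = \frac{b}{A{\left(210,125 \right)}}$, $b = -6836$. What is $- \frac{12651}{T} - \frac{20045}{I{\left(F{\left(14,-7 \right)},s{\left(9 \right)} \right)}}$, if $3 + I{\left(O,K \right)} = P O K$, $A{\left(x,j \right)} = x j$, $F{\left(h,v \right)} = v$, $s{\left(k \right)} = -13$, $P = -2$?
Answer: $\frac{6578289637}{4011466} \approx 1639.9$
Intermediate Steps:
$A{\left(x,j \right)} = j x$
$I{\left(O,K \right)} = -3 - 2 K O$ ($I{\left(O,K \right)} = -3 + - 2 O K = -3 - 2 K O$)
$T = - \frac{108418}{13125}$ ($T = -8 - \frac{6836}{125 \cdot 210} = -8 - \frac{6836}{26250} = -8 - \frac{3418}{13125} = - \frac{108418}{13125} \approx -8.2604$)
$- \frac{12651}{T} - \frac{20045}{I{\left(F{\left(14,-7 \right)},s{\left(9 \right)} \right)}} = - \frac{12651}{- \frac{108418}{13125}} - \frac{20045}{-3 - \left(-26\right) \left(-7\right)} = \left(-12651\right) \left(- \frac{13125}{108418}\right) - \frac{20045}{-3 - 182} = \frac{166044375}{108418} - \frac{20045}{-185} = \frac{166044375}{108418} - - \frac{4009}{37} = \frac{166044375}{108418} + \frac{4009}{37} = \frac{6578289637}{4011466}$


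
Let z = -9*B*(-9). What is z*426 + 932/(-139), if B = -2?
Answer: -9593600/139 ≈ -69019.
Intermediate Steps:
z = -162 (z = -9*(-2)*(-9) = 18*(-9) = -162)
z*426 + 932/(-139) = -162*426 + 932/(-139) = -69012 + 932*(-1/139) = -69012 - 932/139 = -9593600/139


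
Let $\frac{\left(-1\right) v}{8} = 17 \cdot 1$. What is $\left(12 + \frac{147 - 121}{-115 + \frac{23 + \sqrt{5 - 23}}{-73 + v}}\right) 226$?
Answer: $\frac{770063067556}{289393691} + \frac{1842126 i \sqrt{2}}{289393691} \approx 2661.0 + 0.0090021 i$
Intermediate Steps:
$v = -136$ ($v = - 8 \cdot 17 \cdot 1 = \left(-8\right) 17 = -136$)
$\left(12 + \frac{147 - 121}{-115 + \frac{23 + \sqrt{5 - 23}}{-73 + v}}\right) 226 = \left(12 + \frac{147 - 121}{-115 + \frac{23 + \sqrt{5 - 23}}{-73 - 136}}\right) 226 = \left(12 + \frac{26}{-115 + \frac{23 + \sqrt{-18}}{-209}}\right) 226 = \left(12 + \frac{26}{-115 + \left(23 + 3 i \sqrt{2}\right) \left(- \frac{1}{209}\right)}\right) 226 = \left(12 + \frac{26}{-115 - \left(\frac{23}{209} + \frac{3 i \sqrt{2}}{209}\right)}\right) 226 = \left(12 + \frac{26}{- \frac{24058}{209} - \frac{3 i \sqrt{2}}{209}}\right) 226 = 2712 + \frac{5876}{- \frac{24058}{209} - \frac{3 i \sqrt{2}}{209}}$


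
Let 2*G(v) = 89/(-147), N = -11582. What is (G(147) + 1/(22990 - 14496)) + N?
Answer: -7230935756/624309 ≈ -11582.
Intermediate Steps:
G(v) = -89/294 (G(v) = (89/(-147))/2 = (89*(-1/147))/2 = (½)*(-89/147) = -89/294)
(G(147) + 1/(22990 - 14496)) + N = (-89/294 + 1/(22990 - 14496)) - 11582 = (-89/294 + 1/8494) - 11582 = -188918/624309 - 11582 = -7230935756/624309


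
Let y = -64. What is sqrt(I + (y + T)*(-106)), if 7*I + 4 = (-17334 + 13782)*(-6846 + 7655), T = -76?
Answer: 2*I*sqrt(4846961)/7 ≈ 629.02*I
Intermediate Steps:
I = -2873572/7 (I = -4/7 + ((-17334 + 13782)*(-6846 + 7655))/7 = -4/7 + (-3552*809)/7 = -4/7 + (1/7)*(-2873568) = -4/7 - 2873568/7 = -2873572/7 ≈ -4.1051e+5)
sqrt(I + (y + T)*(-106)) = sqrt(-2873572/7 + (-64 - 76)*(-106)) = sqrt(-2873572/7 - 140*(-106)) = sqrt(-2873572/7 + 14840) = sqrt(-2769692/7) = 2*I*sqrt(4846961)/7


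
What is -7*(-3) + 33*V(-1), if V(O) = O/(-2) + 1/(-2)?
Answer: 21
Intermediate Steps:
V(O) = -½ - O/2 (V(O) = O*(-½) + 1*(-½) = -O/2 - ½ = -½ - O/2)
-7*(-3) + 33*V(-1) = -7*(-3) + 33*(-½ - ½*(-1)) = 21 + 33*(-½ + ½) = 21 + 33*0 = 21 + 0 = 21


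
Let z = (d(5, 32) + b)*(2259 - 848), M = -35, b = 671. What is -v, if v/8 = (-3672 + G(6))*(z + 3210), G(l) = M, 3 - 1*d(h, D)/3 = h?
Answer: 27921865400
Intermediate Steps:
d(h, D) = 9 - 3*h
G(l) = -35
z = 938315 (z = ((9 - 3*5) + 671)*(2259 - 848) = ((9 - 15) + 671)*1411 = (-6 + 671)*1411 = 665*1411 = 938315)
v = -27921865400 (v = 8*((-3672 - 35)*(938315 + 3210)) = 8*(-3707*941525) = 8*(-3490233175) = -27921865400)
-v = -1*(-27921865400) = 27921865400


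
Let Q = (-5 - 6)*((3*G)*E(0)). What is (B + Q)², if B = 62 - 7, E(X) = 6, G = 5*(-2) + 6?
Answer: 717409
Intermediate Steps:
G = -4 (G = -10 + 6 = -4)
B = 55
Q = 792 (Q = (-5 - 6)*((3*(-4))*6) = -(-132)*6 = -11*(-72) = 792)
(B + Q)² = (55 + 792)² = 847² = 717409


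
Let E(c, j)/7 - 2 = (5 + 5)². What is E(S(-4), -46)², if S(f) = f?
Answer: 509796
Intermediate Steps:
E(c, j) = 714 (E(c, j) = 14 + 7*(5 + 5)² = 14 + 7*10² = 14 + 7*100 = 14 + 700 = 714)
E(S(-4), -46)² = 714² = 509796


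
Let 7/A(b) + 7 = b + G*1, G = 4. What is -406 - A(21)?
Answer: -7315/18 ≈ -406.39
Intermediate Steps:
A(b) = 7/(-3 + b) (A(b) = 7/(-7 + (b + 4*1)) = 7/(-7 + (b + 4)) = 7/(-7 + (4 + b)) = 7/(-3 + b))
-406 - A(21) = -406 - 7/(-3 + 21) = -406 - 7/18 = -7315/18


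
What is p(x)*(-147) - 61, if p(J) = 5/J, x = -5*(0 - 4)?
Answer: -391/4 ≈ -97.750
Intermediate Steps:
x = 20 (x = -5*(-4) = 20)
p(x)*(-147) - 61 = (5/20)*(-147) - 61 = (5*(1/20))*(-147) - 61 = (¼)*(-147) - 61 = -147/4 - 61 = -391/4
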